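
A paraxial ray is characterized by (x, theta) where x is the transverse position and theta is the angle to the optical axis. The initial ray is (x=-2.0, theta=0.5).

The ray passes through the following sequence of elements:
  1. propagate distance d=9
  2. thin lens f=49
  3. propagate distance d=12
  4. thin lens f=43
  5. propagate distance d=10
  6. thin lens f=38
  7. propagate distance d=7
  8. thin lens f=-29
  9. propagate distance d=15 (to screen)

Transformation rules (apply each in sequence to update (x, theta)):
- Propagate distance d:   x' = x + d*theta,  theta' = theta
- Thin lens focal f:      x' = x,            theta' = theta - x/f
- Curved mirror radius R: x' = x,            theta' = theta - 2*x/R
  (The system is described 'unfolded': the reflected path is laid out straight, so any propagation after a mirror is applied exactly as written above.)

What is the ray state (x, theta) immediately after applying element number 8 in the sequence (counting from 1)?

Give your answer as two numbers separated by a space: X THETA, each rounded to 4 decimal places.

Answer: 10.4598 0.3488

Derivation:
Initial: x=-2.0000 theta=0.5000
After 1 (propagate distance d=9): x=2.5000 theta=0.5000
After 2 (thin lens f=49): x=2.5000 theta=22/49 (≈0.4490)
After 3 (propagate distance d=12): x=773/98 (≈7.8878) theta=22/49 (≈0.4490)
After 4 (thin lens f=43): x=773/98 (≈7.8878) theta=1119/4214 (≈0.2655)
After 5 (propagate distance d=10): x=6347/602 (≈10.5432) theta=1119/4214 (≈0.2655)
After 6 (thin lens f=38): x=6347/602 (≈10.5432) theta=-1907/160132 (≈-0.0119)
After 7 (propagate distance d=7): x=239279/22876 (≈10.4598) theta=-1907/160132 (≈-0.0119)
After 8 (thin lens f=-29): x=239279/22876 (≈10.4598) theta=27925/80066 (≈0.3488)
Rounded to 4 decimal places: x = 10.4598, theta = 0.3488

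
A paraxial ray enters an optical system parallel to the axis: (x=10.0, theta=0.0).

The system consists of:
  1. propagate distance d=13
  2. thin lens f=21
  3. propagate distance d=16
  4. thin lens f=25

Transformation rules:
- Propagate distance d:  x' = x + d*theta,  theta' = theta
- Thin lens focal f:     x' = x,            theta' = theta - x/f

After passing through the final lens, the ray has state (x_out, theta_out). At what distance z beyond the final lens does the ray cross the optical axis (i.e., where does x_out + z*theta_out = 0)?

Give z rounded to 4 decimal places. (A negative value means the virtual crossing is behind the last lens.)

Answer: 4.1667

Derivation:
Initial: x=10.0000 theta=0.0000
After 1 (propagate distance d=13): x=10.0000 theta=0.0000
After 2 (thin lens f=21): x=10.0000 theta=-10/21 (≈-0.4762)
After 3 (propagate distance d=16): x=50/21 (≈2.3810) theta=-10/21 (≈-0.4762)
After 4 (thin lens f=25): x=50/21 (≈2.3810) theta=-4/7 (≈-0.5714)
z_focus = -x_out/theta_out = -(50/21)/(-4/7) = 25/6 ≈ 4.1667
Rounded to 4 decimal places: z = 4.1667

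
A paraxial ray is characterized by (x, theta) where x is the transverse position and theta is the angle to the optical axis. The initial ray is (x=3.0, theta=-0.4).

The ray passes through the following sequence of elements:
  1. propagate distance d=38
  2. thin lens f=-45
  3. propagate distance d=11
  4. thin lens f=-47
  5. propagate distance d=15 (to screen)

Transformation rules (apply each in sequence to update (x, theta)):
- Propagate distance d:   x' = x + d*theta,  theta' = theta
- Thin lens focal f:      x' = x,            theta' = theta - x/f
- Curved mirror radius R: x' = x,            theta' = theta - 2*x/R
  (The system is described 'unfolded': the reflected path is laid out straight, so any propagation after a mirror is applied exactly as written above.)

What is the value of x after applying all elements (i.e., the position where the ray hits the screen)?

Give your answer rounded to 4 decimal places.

Initial: x=3.0000 theta=-0.4000
After 1 (propagate distance d=38): x=-12.2000 theta=-0.4000
After 2 (thin lens f=-45): x=-12.2000 theta=-151/225 (≈-0.6711)
After 3 (propagate distance d=11): x=-4406/225 (≈-19.5822) theta=-151/225 (≈-0.6711)
After 4 (thin lens f=-47): x=-4406/225 (≈-19.5822) theta=-11503/10575 (≈-1.0878)
After 5 (propagate distance d=15 (to screen)): x=-379627/10575 (≈-35.8985) theta=-11503/10575 (≈-1.0878)
Rounded to 4 decimal places: x = -35.8985

Answer: -35.8985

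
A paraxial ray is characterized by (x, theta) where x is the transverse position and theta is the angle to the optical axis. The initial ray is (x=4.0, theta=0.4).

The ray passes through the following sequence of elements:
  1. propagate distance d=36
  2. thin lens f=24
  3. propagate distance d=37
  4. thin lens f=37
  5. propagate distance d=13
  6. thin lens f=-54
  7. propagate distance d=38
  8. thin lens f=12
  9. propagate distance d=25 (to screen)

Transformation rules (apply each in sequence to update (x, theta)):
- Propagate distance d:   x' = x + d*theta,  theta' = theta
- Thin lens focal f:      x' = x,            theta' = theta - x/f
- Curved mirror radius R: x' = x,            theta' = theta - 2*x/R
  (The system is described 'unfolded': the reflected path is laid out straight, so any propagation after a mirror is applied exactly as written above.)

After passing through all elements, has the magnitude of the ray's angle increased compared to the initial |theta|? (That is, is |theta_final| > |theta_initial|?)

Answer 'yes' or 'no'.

Answer: yes

Derivation:
Initial: x=4.0000 theta=0.4000
After 1 (propagate distance d=36): x=18.4000 theta=0.4000
After 2 (thin lens f=24): x=18.4000 theta=-11/30 (≈-0.3667)
After 3 (propagate distance d=37): x=29/6 (≈4.8333) theta=-11/30 (≈-0.3667)
After 4 (thin lens f=37): x=29/6 (≈4.8333) theta=-92/185 (≈-0.4973)
After 5 (propagate distance d=13): x=-1811/1110 (≈-1.6315) theta=-92/185 (≈-0.4973)
After 6 (thin lens f=-54): x=-1811/1110 (≈-1.6315) theta=-31619/59940 (≈-0.5275)
After 7 (propagate distance d=38): x=-324829/14985 (≈-21.6769) theta=-31619/59940 (≈-0.5275)
After 8 (thin lens f=12): x=-324829/14985 (≈-21.6769) theta=57493/44955 (≈1.2789)
After 9 (propagate distance d=25 (to screen)): x=462838/44955 (≈10.2956) theta=57493/44955 (≈1.2789)
|theta_initial|=0.4000 |theta_final|=57493/44955 (≈1.2789) -> increased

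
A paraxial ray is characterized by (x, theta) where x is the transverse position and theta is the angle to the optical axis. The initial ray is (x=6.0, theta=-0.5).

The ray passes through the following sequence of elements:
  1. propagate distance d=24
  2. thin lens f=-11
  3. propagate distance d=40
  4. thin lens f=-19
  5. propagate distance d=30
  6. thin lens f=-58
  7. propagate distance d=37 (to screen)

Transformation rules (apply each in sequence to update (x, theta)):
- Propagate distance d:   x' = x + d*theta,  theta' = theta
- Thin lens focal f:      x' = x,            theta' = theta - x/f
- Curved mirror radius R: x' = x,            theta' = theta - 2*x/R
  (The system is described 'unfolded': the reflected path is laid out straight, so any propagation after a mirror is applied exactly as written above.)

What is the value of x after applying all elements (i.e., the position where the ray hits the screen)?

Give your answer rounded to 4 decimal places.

Answer: -385.1635

Derivation:
Initial: x=6.0000 theta=-0.5000
After 1 (propagate distance d=24): x=-6.0000 theta=-0.5000
After 2 (thin lens f=-11): x=-6.0000 theta=-23/22 (≈-1.0455)
After 3 (propagate distance d=40): x=-526/11 (≈-47.8182) theta=-23/22 (≈-1.0455)
After 4 (thin lens f=-19): x=-526/11 (≈-47.8182) theta=-1489/418 (≈-3.5622)
After 5 (propagate distance d=30): x=-2939/19 (≈-154.6842) theta=-1489/418 (≈-3.5622)
After 6 (thin lens f=-58): x=-2939/19 (≈-154.6842) theta=-37755/6061 (≈-6.2292)
After 7 (propagate distance d=37 (to screen)): x=-2334476/6061 (≈-385.1635) theta=-37755/6061 (≈-6.2292)
Rounded to 4 decimal places: x = -385.1635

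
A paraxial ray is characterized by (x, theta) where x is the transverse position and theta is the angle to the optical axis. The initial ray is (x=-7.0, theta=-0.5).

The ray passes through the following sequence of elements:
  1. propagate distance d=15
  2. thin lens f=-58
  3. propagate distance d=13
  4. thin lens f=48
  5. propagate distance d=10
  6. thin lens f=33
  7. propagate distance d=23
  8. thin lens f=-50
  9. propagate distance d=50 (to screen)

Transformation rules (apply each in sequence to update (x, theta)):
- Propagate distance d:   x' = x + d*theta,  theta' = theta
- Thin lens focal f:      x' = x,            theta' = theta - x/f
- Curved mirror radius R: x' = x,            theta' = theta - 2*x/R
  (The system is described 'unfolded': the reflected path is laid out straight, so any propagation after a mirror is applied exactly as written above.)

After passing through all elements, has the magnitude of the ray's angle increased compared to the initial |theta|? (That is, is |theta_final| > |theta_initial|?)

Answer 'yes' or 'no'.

Initial: x=-7.0000 theta=-0.5000
After 1 (propagate distance d=15): x=-14.5000 theta=-0.5000
After 2 (thin lens f=-58): x=-14.5000 theta=-0.7500
After 3 (propagate distance d=13): x=-24.2500 theta=-0.7500
After 4 (thin lens f=48): x=-24.2500 theta=-47/192 (≈-0.2448)
After 5 (propagate distance d=10): x=-2563/96 (≈-26.6979) theta=-47/192 (≈-0.2448)
After 6 (thin lens f=33): x=-2563/96 (≈-26.6979) theta=325/576 (≈0.5642)
After 7 (propagate distance d=23): x=-7903/576 (≈-13.7205) theta=325/576 (≈0.5642)
After 8 (thin lens f=-50): x=-7903/576 (≈-13.7205) theta=8347/28800 (≈0.2898)
After 9 (propagate distance d=50 (to screen)): x=37/48 (≈0.7708) theta=8347/28800 (≈0.2898)
|theta_initial|=0.5000 |theta_final|=8347/28800 (≈0.2898) -> not increased

Answer: no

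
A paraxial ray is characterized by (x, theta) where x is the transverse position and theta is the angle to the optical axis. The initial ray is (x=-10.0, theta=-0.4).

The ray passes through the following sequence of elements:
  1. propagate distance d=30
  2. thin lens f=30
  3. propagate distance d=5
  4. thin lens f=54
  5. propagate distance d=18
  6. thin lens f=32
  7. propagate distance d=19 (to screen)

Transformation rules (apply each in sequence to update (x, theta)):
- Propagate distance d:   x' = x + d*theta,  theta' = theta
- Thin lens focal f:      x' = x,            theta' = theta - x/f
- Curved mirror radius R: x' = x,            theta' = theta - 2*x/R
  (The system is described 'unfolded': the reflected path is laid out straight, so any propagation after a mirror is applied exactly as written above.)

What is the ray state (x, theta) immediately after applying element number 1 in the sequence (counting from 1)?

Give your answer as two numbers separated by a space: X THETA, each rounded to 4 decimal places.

Initial: x=-10.0000 theta=-0.4000
After 1 (propagate distance d=30): x=-22.0000 theta=-0.4000
Rounded to 4 decimal places: x = -22.0000, theta = -0.4000

Answer: -22.0000 -0.4000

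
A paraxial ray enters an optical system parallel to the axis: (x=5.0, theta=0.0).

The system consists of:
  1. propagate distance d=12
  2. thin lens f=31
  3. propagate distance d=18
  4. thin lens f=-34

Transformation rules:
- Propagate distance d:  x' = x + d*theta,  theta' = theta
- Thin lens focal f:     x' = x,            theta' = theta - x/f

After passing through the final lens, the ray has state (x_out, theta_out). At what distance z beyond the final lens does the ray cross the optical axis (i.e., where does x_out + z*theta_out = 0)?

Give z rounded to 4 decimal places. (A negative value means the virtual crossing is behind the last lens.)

Initial: x=5.0000 theta=0.0000
After 1 (propagate distance d=12): x=5.0000 theta=0.0000
After 2 (thin lens f=31): x=5.0000 theta=-5/31 (≈-0.1613)
After 3 (propagate distance d=18): x=65/31 (≈2.0968) theta=-5/31 (≈-0.1613)
After 4 (thin lens f=-34): x=65/31 (≈2.0968) theta=-105/1054 (≈-0.0996)
z_focus = -x_out/theta_out = -(65/31)/(-105/1054) = 442/21 ≈ 21.0476
Rounded to 4 decimal places: z = 21.0476

Answer: 21.0476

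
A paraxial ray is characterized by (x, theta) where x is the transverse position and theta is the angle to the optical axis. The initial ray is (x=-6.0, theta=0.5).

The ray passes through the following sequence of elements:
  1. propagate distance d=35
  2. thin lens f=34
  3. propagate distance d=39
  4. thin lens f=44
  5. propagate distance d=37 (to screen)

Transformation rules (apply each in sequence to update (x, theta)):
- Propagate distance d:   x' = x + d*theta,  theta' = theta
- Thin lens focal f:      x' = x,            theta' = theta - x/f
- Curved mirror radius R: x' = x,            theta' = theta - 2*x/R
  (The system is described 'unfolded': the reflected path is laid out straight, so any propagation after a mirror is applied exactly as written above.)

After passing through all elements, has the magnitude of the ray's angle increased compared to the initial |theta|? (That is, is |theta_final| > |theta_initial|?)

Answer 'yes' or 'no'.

Answer: no

Derivation:
Initial: x=-6.0000 theta=0.5000
After 1 (propagate distance d=35): x=11.5000 theta=0.5000
After 2 (thin lens f=34): x=11.5000 theta=11/68 (≈0.1618)
After 3 (propagate distance d=39): x=1211/68 (≈17.8088) theta=11/68 (≈0.1618)
After 4 (thin lens f=44): x=1211/68 (≈17.8088) theta=-727/2992 (≈-0.2430)
After 5 (propagate distance d=37 (to screen)): x=26385/2992 (≈8.8185) theta=-727/2992 (≈-0.2430)
|theta_initial|=0.5000 |theta_final|=727/2992 (≈0.2430) -> not increased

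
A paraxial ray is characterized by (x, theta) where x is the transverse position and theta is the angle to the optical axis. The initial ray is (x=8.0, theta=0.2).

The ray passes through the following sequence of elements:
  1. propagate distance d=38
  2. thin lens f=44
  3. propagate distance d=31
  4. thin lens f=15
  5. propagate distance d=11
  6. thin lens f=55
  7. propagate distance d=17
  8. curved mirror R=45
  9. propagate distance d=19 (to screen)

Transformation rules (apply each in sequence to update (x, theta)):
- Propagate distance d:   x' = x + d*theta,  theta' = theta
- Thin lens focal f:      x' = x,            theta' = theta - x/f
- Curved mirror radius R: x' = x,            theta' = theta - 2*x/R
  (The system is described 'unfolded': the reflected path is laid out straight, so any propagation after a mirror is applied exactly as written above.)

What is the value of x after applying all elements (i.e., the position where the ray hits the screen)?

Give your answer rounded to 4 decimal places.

Answer: -19.2236

Derivation:
Initial: x=8.0000 theta=0.2000
After 1 (propagate distance d=38): x=15.6000 theta=0.2000
After 2 (thin lens f=44): x=15.6000 theta=-17/110 (≈-0.1545)
After 3 (propagate distance d=31): x=1189/110 (≈10.8091) theta=-17/110 (≈-0.1545)
After 4 (thin lens f=15): x=1189/110 (≈10.8091) theta=-722/825 (≈-0.8752)
After 5 (propagate distance d=11): x=1951/1650 (≈1.1824) theta=-722/825 (≈-0.8752)
After 6 (thin lens f=55): x=1951/1650 (≈1.1824) theta=-81371/90750 (≈-0.8967)
After 7 (propagate distance d=17): x=-212667/15125 (≈-14.0606) theta=-81371/90750 (≈-0.8967)
After 8 (curved mirror R=45): x=-212667/15125 (≈-14.0606) theta=-1019/3750 (≈-0.2717)
After 9 (propagate distance d=19 (to screen)): x=-8722691/453750 (≈-19.2236) theta=-1019/3750 (≈-0.2717)
Rounded to 4 decimal places: x = -19.2236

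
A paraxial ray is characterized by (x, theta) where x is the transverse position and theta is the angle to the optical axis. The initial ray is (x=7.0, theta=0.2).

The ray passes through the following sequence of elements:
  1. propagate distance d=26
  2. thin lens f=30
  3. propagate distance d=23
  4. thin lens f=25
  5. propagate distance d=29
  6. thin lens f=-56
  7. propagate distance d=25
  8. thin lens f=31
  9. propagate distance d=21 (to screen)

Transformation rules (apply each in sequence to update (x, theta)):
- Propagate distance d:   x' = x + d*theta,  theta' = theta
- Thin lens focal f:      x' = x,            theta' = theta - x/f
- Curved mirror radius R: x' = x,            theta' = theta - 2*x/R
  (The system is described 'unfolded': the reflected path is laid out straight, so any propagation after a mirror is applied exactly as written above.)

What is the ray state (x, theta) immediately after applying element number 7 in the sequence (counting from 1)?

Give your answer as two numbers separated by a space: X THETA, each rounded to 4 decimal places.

Initial: x=7.0000 theta=0.2000
After 1 (propagate distance d=26): x=12.2000 theta=0.2000
After 2 (thin lens f=30): x=12.2000 theta=-31/150 (≈-0.2067)
After 3 (propagate distance d=23): x=1117/150 (≈7.4467) theta=-31/150 (≈-0.2067)
After 4 (thin lens f=25): x=1117/150 (≈7.4467) theta=-946/1875 (≈-0.5045)
After 5 (propagate distance d=29): x=-7.1848 theta=-946/1875 (≈-0.5045)
After 6 (thin lens f=-56): x=-7.1848 theta=-3797/6000 (≈-0.6328)
After 7 (propagate distance d=25): x=-690169/30000 (≈-23.0056) theta=-3797/6000 (≈-0.6328)
Rounded to 4 decimal places: x = -23.0056, theta = -0.6328

Answer: -23.0056 -0.6328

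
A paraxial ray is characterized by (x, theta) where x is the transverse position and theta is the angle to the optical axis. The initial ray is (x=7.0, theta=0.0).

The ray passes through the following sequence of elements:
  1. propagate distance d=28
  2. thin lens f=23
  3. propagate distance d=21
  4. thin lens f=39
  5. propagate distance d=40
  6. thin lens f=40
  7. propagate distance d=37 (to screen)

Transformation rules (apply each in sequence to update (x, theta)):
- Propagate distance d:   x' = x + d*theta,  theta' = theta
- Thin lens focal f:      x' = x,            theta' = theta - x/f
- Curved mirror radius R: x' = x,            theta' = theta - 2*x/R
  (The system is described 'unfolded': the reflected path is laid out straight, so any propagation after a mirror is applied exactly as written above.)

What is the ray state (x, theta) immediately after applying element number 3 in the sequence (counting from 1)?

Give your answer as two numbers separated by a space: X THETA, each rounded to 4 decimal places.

Answer: 0.6087 -0.3043

Derivation:
Initial: x=7.0000 theta=0.0000
After 1 (propagate distance d=28): x=7.0000 theta=0.0000
After 2 (thin lens f=23): x=7.0000 theta=-7/23 (≈-0.3043)
After 3 (propagate distance d=21): x=14/23 (≈0.6087) theta=-7/23 (≈-0.3043)
Rounded to 4 decimal places: x = 0.6087, theta = -0.3043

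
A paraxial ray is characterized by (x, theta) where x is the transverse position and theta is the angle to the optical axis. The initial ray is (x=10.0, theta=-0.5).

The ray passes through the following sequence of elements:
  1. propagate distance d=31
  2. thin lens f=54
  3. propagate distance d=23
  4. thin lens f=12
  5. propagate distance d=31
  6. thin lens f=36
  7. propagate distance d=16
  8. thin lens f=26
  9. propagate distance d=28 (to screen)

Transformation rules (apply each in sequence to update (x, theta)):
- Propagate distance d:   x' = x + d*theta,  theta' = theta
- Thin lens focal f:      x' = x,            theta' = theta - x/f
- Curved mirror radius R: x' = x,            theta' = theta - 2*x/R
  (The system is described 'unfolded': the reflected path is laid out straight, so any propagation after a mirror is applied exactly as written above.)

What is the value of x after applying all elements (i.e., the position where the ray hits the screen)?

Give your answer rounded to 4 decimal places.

Initial: x=10.0000 theta=-0.5000
After 1 (propagate distance d=31): x=-5.5000 theta=-0.5000
After 2 (thin lens f=54): x=-5.5000 theta=-43/108 (≈-0.3981)
After 3 (propagate distance d=23): x=-1583/108 (≈-14.6574) theta=-43/108 (≈-0.3981)
After 4 (thin lens f=12): x=-1583/108 (≈-14.6574) theta=1067/1296 (≈0.8233)
After 5 (propagate distance d=31): x=14081/1296 (≈10.8650) theta=1067/1296 (≈0.8233)
After 6 (thin lens f=36): x=14081/1296 (≈10.8650) theta=24331/46656 (≈0.5215)
After 7 (propagate distance d=16): x=224053/11664 (≈19.2089) theta=24331/46656 (≈0.5215)
After 8 (thin lens f=26): x=224053/11664 (≈19.2089) theta=-131803/606528 (≈-0.2173)
After 9 (propagate distance d=28 (to screen)): x=165839/12636 (≈13.1243) theta=-131803/606528 (≈-0.2173)
Rounded to 4 decimal places: x = 13.1243

Answer: 13.1243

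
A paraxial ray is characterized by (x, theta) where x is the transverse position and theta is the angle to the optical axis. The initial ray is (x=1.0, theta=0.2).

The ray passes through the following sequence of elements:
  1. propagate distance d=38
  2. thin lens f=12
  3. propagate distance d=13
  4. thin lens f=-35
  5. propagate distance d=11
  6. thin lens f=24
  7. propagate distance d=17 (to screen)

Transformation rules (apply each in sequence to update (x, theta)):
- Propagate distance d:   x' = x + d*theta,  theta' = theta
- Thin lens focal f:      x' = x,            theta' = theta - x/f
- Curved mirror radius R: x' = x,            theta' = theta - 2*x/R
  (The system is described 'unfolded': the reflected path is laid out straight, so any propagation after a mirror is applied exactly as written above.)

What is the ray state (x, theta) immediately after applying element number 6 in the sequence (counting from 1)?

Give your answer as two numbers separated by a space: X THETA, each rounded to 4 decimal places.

Answer: -3.2081 -0.3292

Derivation:
Initial: x=1.0000 theta=0.2000
After 1 (propagate distance d=38): x=8.6000 theta=0.2000
After 2 (thin lens f=12): x=8.6000 theta=-31/60 (≈-0.5167)
After 3 (propagate distance d=13): x=113/60 (≈1.8833) theta=-31/60 (≈-0.5167)
After 4 (thin lens f=-35): x=113/60 (≈1.8833) theta=-81/175 (≈-0.4629)
After 5 (propagate distance d=11): x=-6737/2100 (≈-3.2081) theta=-81/175 (≈-0.4629)
After 6 (thin lens f=24): x=-6737/2100 (≈-3.2081) theta=-16591/50400 (≈-0.3292)
Rounded to 4 decimal places: x = -3.2081, theta = -0.3292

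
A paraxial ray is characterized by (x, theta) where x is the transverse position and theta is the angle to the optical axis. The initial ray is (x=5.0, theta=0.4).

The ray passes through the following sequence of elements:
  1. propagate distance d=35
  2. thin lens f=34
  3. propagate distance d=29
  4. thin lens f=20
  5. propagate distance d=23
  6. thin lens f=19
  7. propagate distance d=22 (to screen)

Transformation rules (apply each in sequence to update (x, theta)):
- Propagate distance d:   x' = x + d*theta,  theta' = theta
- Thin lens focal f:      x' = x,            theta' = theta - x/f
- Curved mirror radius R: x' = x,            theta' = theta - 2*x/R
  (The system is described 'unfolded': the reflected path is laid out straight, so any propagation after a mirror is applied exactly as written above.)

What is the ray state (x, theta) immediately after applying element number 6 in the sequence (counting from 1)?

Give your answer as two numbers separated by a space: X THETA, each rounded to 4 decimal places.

Initial: x=5.0000 theta=0.4000
After 1 (propagate distance d=35): x=19.0000 theta=0.4000
After 2 (thin lens f=34): x=19.0000 theta=-27/170 (≈-0.1588)
After 3 (propagate distance d=29): x=2447/170 (≈14.3941) theta=-27/170 (≈-0.1588)
After 4 (thin lens f=20): x=2447/170 (≈14.3941) theta=-2987/3400 (≈-0.8785)
After 5 (propagate distance d=23): x=-19761/3400 (≈-5.8121) theta=-2987/3400 (≈-0.8785)
After 6 (thin lens f=19): x=-19761/3400 (≈-5.8121) theta=-272/475 (≈-0.5726)
Rounded to 4 decimal places: x = -5.8121, theta = -0.5726

Answer: -5.8121 -0.5726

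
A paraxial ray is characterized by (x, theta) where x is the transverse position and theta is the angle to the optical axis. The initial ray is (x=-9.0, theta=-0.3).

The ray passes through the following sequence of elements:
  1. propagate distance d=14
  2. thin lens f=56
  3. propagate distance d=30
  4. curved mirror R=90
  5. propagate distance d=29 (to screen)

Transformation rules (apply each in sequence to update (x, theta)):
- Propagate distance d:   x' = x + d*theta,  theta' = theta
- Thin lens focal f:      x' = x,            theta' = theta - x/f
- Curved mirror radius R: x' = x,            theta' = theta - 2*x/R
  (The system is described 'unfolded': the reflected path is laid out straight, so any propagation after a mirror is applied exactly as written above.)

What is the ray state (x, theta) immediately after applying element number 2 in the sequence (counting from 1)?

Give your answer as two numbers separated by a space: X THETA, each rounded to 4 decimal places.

Answer: -13.2000 -0.0643

Derivation:
Initial: x=-9.0000 theta=-0.3000
After 1 (propagate distance d=14): x=-13.2000 theta=-0.3000
After 2 (thin lens f=56): x=-13.2000 theta=-9/140 (≈-0.0643)
Rounded to 4 decimal places: x = -13.2000, theta = -0.0643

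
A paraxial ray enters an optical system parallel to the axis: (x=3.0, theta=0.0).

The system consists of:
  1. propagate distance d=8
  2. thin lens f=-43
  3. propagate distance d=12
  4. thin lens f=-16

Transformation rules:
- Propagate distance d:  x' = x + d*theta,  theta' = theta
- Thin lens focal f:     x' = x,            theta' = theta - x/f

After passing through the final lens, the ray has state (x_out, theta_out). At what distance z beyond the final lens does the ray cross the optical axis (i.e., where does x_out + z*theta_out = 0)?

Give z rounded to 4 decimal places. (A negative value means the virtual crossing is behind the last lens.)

Initial: x=3.0000 theta=0.0000
After 1 (propagate distance d=8): x=3.0000 theta=0.0000
After 2 (thin lens f=-43): x=3.0000 theta=3/43 (≈0.0698)
After 3 (propagate distance d=12): x=165/43 (≈3.8372) theta=3/43 (≈0.0698)
After 4 (thin lens f=-16): x=165/43 (≈3.8372) theta=213/688 (≈0.3096)
z_focus = -x_out/theta_out = -(165/43)/(213/688) = -880/71 ≈ -12.3944
Rounded to 4 decimal places: z = -12.3944

Answer: -12.3944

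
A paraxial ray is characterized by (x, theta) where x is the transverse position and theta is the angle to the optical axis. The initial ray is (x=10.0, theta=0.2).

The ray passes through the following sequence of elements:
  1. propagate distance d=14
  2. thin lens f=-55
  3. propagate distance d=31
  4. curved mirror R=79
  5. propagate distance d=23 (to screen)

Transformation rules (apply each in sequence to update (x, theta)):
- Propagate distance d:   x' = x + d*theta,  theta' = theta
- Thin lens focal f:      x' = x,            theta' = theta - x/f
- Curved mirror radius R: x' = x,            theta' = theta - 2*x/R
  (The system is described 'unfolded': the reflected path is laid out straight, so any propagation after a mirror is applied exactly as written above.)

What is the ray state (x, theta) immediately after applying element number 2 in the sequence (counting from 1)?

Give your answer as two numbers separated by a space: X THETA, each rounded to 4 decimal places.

Initial: x=10.0000 theta=0.2000
After 1 (propagate distance d=14): x=12.8000 theta=0.2000
After 2 (thin lens f=-55): x=12.8000 theta=119/275 (≈0.4327)
Rounded to 4 decimal places: x = 12.8000, theta = 0.4327

Answer: 12.8000 0.4327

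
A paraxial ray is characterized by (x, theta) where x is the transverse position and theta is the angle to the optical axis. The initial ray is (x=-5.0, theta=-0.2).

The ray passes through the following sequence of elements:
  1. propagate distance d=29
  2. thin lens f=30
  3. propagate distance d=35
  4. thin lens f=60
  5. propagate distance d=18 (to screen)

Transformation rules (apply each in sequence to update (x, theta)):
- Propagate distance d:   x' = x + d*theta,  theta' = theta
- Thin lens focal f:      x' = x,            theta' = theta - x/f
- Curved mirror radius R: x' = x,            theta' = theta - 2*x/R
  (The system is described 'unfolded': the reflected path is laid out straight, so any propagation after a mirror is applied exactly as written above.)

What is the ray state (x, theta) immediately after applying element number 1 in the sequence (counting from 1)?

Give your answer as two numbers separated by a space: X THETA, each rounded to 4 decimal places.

Initial: x=-5.0000 theta=-0.2000
After 1 (propagate distance d=29): x=-10.8000 theta=-0.2000
Rounded to 4 decimal places: x = -10.8000, theta = -0.2000

Answer: -10.8000 -0.2000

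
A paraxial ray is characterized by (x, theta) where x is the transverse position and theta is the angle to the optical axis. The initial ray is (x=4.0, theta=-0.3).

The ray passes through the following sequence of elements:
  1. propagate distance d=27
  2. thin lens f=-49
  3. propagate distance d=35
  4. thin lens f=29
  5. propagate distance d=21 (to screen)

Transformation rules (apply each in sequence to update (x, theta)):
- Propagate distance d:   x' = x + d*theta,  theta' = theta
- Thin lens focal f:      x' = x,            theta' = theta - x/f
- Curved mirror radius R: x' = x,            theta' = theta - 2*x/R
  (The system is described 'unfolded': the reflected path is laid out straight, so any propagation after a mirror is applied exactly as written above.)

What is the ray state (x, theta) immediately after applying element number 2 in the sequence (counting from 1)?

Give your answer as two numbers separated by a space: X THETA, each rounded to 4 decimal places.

Answer: -4.1000 -0.3837

Derivation:
Initial: x=4.0000 theta=-0.3000
After 1 (propagate distance d=27): x=-4.1000 theta=-0.3000
After 2 (thin lens f=-49): x=-4.1000 theta=-94/245 (≈-0.3837)
Rounded to 4 decimal places: x = -4.1000, theta = -0.3837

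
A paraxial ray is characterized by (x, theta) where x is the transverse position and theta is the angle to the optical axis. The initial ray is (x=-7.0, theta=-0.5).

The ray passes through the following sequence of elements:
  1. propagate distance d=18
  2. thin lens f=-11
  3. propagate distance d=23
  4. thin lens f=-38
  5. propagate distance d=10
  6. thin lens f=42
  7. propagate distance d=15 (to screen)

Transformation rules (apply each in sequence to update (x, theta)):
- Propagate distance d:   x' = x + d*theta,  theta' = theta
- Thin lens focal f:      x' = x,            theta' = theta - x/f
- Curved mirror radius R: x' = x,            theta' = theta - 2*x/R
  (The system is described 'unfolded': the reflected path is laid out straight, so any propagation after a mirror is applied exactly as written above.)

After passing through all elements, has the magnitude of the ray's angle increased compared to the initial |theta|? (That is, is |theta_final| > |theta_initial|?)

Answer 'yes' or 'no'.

Answer: yes

Derivation:
Initial: x=-7.0000 theta=-0.5000
After 1 (propagate distance d=18): x=-16.0000 theta=-0.5000
After 2 (thin lens f=-11): x=-16.0000 theta=-43/22 (≈-1.9545)
After 3 (propagate distance d=23): x=-1341/22 (≈-60.9545) theta=-43/22 (≈-1.9545)
After 4 (thin lens f=-38): x=-1341/22 (≈-60.9545) theta=-2975/836 (≈-3.5586)
After 5 (propagate distance d=10): x=-20177/209 (≈-96.5407) theta=-2975/836 (≈-3.5586)
After 6 (thin lens f=42): x=-20177/209 (≈-96.5407) theta=-2011/1596 (≈-1.2600)
After 7 (propagate distance d=15 (to screen)): x=-675561/5852 (≈-115.4410) theta=-2011/1596 (≈-1.2600)
|theta_initial|=0.5000 |theta_final|=2011/1596 (≈1.2600) -> increased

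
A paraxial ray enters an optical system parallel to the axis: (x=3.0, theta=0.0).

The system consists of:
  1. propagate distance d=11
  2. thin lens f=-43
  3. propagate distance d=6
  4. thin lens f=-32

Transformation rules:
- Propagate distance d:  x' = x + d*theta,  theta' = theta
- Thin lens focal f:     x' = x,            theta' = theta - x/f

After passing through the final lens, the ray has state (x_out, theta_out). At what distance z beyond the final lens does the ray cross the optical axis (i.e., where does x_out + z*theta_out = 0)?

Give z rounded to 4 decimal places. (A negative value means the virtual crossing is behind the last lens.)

Initial: x=3.0000 theta=0.0000
After 1 (propagate distance d=11): x=3.0000 theta=0.0000
After 2 (thin lens f=-43): x=3.0000 theta=3/43 (≈0.0698)
After 3 (propagate distance d=6): x=147/43 (≈3.4186) theta=3/43 (≈0.0698)
After 4 (thin lens f=-32): x=147/43 (≈3.4186) theta=243/1376 (≈0.1766)
z_focus = -x_out/theta_out = -(147/43)/(243/1376) = -1568/81 ≈ -19.3580
Rounded to 4 decimal places: z = -19.3580

Answer: -19.3580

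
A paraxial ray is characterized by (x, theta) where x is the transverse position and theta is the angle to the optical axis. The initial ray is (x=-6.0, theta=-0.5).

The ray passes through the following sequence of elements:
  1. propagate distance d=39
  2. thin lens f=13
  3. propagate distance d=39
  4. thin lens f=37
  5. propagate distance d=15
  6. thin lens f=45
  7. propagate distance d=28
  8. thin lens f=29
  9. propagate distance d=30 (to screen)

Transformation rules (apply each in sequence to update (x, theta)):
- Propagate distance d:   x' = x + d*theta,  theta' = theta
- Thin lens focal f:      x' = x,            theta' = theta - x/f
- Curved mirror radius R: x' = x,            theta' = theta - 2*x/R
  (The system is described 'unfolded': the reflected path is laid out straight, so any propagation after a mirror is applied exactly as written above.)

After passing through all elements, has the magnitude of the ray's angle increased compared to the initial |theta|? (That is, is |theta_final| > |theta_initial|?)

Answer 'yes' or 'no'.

Initial: x=-6.0000 theta=-0.5000
After 1 (propagate distance d=39): x=-25.5000 theta=-0.5000
After 2 (thin lens f=13): x=-25.5000 theta=19/13 (≈1.4615)
After 3 (propagate distance d=39): x=31.5000 theta=19/13 (≈1.4615)
After 4 (thin lens f=37): x=31.5000 theta=587/962 (≈0.6102)
After 5 (propagate distance d=15): x=19554/481 (≈40.6528) theta=587/962 (≈0.6102)
After 6 (thin lens f=45): x=19554/481 (≈40.6528) theta=-4231/14430 (≈-0.2932)
After 7 (propagate distance d=28): x=234076/7215 (≈32.4430) theta=-4231/14430 (≈-0.2932)
After 8 (thin lens f=29): x=234076/7215 (≈32.4430) theta=-590851/418470 (≈-1.4119)
After 9 (propagate distance d=30 (to screen)): x=-2074561/209235 (≈-9.9150) theta=-590851/418470 (≈-1.4119)
|theta_initial|=0.5000 |theta_final|=590851/418470 (≈1.4119) -> increased

Answer: yes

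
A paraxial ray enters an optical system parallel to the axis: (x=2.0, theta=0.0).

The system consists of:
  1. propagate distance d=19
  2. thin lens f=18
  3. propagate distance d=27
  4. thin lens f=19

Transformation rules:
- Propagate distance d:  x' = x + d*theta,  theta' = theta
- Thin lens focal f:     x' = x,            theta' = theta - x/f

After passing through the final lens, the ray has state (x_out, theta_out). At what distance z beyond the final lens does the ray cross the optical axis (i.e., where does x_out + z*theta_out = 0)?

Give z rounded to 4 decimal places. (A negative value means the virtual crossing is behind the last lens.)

Answer: -17.1000

Derivation:
Initial: x=2.0000 theta=0.0000
After 1 (propagate distance d=19): x=2.0000 theta=0.0000
After 2 (thin lens f=18): x=2.0000 theta=-1/9 (≈-0.1111)
After 3 (propagate distance d=27): x=-1.0000 theta=-1/9 (≈-0.1111)
After 4 (thin lens f=19): x=-1.0000 theta=-10/171 (≈-0.0585)
z_focus = -x_out/theta_out = -(-1.0000)/(-10/171) = -17.1000
Rounded to 4 decimal places: z = -17.1000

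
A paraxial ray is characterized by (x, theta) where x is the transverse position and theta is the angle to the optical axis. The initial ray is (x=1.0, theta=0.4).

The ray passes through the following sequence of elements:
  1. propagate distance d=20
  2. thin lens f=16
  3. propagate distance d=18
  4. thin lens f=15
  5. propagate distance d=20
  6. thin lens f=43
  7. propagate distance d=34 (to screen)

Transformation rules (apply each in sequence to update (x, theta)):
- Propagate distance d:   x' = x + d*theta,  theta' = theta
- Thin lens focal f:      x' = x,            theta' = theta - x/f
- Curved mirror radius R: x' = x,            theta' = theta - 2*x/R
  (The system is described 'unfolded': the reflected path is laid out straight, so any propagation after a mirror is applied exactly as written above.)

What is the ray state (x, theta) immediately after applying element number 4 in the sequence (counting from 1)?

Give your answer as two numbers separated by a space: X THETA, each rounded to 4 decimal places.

Answer: 6.0750 -0.5675

Derivation:
Initial: x=1.0000 theta=0.4000
After 1 (propagate distance d=20): x=9.0000 theta=0.4000
After 2 (thin lens f=16): x=9.0000 theta=-0.1625
After 3 (propagate distance d=18): x=6.0750 theta=-0.1625
After 4 (thin lens f=15): x=6.0750 theta=-0.5675
Rounded to 4 decimal places: x = 6.0750, theta = -0.5675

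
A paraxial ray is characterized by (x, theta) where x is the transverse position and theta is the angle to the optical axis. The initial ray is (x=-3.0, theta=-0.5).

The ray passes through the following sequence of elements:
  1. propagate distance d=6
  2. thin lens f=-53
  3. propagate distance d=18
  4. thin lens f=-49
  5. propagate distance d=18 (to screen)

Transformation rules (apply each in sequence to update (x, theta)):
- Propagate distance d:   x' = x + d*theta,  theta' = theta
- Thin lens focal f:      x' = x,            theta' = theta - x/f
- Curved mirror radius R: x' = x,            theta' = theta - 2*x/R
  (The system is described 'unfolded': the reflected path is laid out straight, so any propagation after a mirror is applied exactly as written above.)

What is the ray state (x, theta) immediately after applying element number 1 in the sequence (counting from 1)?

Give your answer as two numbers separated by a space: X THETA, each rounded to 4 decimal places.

Answer: -6.0000 -0.5000

Derivation:
Initial: x=-3.0000 theta=-0.5000
After 1 (propagate distance d=6): x=-6.0000 theta=-0.5000
Rounded to 4 decimal places: x = -6.0000, theta = -0.5000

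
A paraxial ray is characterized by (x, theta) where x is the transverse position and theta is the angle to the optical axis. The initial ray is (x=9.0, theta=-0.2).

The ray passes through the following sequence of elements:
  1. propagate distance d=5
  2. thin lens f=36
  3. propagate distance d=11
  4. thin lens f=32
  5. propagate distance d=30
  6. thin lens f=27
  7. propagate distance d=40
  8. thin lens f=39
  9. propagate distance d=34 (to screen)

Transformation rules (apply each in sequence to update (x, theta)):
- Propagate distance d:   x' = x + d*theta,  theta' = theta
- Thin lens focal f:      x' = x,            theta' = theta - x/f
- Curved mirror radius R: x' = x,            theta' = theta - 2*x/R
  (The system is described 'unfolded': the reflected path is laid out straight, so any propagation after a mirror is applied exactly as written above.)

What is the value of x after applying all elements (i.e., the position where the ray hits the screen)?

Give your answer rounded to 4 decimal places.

Answer: -4.1684

Derivation:
Initial: x=9.0000 theta=-0.2000
After 1 (propagate distance d=5): x=8.0000 theta=-0.2000
After 2 (thin lens f=36): x=8.0000 theta=-19/45 (≈-0.4222)
After 3 (propagate distance d=11): x=151/45 (≈3.3556) theta=-19/45 (≈-0.4222)
After 4 (thin lens f=32): x=151/45 (≈3.3556) theta=-253/480 (≈-0.5271)
After 5 (propagate distance d=30): x=-8969/720 (≈-12.4569) theta=-253/480 (≈-0.5271)
After 6 (thin lens f=27): x=-8969/720 (≈-12.4569) theta=-511/7776 (≈-0.0657)
After 7 (propagate distance d=40): x=-293263/19440 (≈-15.0855) theta=-511/7776 (≈-0.0657)
After 8 (thin lens f=39): x=-293263/19440 (≈-15.0855) theta=486881/1516320 (≈0.3211)
After 9 (propagate distance d=34 (to screen)): x=-79007/18954 (≈-4.1684) theta=486881/1516320 (≈0.3211)
Rounded to 4 decimal places: x = -4.1684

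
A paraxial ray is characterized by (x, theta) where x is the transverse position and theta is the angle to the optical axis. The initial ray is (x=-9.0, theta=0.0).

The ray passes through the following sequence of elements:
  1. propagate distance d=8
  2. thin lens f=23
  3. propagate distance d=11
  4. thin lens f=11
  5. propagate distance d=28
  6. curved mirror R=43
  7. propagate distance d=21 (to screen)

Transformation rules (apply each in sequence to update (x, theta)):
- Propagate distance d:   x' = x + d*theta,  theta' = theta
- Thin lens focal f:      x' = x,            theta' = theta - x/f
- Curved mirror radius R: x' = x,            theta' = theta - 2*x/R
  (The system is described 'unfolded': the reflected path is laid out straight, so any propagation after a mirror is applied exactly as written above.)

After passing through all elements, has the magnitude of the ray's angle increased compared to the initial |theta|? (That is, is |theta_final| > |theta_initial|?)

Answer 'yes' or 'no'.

Initial: x=-9.0000 theta=0.0000
After 1 (propagate distance d=8): x=-9.0000 theta=0.0000
After 2 (thin lens f=23): x=-9.0000 theta=9/23 (≈0.3913)
After 3 (propagate distance d=11): x=-108/23 (≈-4.6957) theta=9/23 (≈0.3913)
After 4 (thin lens f=11): x=-108/23 (≈-4.6957) theta=9/11 (≈0.8182)
After 5 (propagate distance d=28): x=4608/253 (≈18.2134) theta=9/11 (≈0.8182)
After 6 (curved mirror R=43): x=4608/253 (≈18.2134) theta=-315/10879 (≈-0.0290)
After 7 (propagate distance d=21 (to screen)): x=191529/10879 (≈17.6054) theta=-315/10879 (≈-0.0290)
|theta_initial|=0.0000 |theta_final|=315/10879 (≈0.0290) -> increased

Answer: yes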